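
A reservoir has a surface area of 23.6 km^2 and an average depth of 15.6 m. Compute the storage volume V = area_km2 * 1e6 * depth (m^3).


V = 23.6 * 1e6 * 15.6 = 3.6816e+08 m^3


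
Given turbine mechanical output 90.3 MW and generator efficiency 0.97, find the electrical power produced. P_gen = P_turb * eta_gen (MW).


P_gen = 90.3 * 0.97 = 87.5910 MW


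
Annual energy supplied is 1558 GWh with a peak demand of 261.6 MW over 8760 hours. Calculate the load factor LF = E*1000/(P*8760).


LF = 1558 * 1000 / (261.6 * 8760) = 0.6799


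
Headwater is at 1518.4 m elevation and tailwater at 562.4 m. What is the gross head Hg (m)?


Hg = 1518.4 - 562.4 = 956.0000 m


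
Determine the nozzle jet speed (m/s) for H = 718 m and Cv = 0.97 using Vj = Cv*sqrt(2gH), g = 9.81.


Vj = 0.97 * sqrt(2*9.81*718) = 115.1287 m/s


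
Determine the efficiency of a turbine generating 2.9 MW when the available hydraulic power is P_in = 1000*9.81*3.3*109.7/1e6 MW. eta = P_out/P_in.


P_in = 1000 * 9.81 * 3.3 * 109.7 / 1e6 = 3.5513 MW
eta = 2.9 / 3.5513 = 0.8166


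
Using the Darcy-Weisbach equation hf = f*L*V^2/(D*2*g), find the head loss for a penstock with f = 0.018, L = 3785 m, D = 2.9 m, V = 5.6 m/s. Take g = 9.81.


hf = 0.018 * 3785 * 5.6^2 / (2.9 * 2 * 9.81) = 37.5506 m


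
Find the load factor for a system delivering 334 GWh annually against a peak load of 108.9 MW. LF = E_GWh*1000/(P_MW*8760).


LF = 334 * 1000 / (108.9 * 8760) = 0.3501


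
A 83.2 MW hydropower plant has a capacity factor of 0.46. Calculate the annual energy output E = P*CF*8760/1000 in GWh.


E = 83.2 * 0.46 * 8760 / 1000 = 335.2627 GWh


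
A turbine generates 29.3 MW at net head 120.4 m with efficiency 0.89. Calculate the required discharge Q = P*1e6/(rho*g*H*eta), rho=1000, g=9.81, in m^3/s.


Q = 29.3 * 1e6 / (1000 * 9.81 * 120.4 * 0.89) = 27.8729 m^3/s


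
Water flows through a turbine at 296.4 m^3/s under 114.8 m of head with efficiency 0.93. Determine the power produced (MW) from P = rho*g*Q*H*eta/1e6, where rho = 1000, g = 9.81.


P = 1000 * 9.81 * 296.4 * 114.8 * 0.93 / 1e6 = 310.4360 MW


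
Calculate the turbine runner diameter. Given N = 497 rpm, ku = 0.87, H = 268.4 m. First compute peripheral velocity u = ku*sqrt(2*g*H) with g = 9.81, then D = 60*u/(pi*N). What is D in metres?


u = 0.87 * sqrt(2*9.81*268.4) = 63.1335 m/s
D = 60 * 63.1335 / (pi * 497) = 2.4261 m


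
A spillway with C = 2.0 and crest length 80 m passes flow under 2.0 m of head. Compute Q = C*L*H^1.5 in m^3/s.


Q = 2.0 * 80 * 2.0^1.5 = 452.5483 m^3/s


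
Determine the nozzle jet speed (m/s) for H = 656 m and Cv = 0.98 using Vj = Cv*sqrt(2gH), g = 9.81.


Vj = 0.98 * sqrt(2*9.81*656) = 111.1802 m/s


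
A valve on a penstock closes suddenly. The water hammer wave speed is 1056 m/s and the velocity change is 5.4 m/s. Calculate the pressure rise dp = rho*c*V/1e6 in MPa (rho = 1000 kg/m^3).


dp = 1000 * 1056 * 5.4 / 1e6 = 5.7024 MPa


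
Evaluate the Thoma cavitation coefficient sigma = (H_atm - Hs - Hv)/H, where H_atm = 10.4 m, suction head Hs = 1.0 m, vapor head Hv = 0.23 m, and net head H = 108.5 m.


sigma = (10.4 - 1.0 - 0.23) / 108.5 = 0.0845


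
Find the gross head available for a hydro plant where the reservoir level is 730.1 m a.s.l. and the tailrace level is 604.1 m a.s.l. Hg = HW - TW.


Hg = 730.1 - 604.1 = 126.0000 m


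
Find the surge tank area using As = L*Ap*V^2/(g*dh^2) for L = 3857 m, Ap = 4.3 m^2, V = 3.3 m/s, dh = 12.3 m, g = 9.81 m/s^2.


As = 3857 * 4.3 * 3.3^2 / (9.81 * 12.3^2) = 121.6933 m^2


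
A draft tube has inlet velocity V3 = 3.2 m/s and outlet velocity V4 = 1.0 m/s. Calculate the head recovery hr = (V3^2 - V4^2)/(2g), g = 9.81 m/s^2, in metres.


hr = (3.2^2 - 1.0^2) / (2*9.81) = 0.4709 m


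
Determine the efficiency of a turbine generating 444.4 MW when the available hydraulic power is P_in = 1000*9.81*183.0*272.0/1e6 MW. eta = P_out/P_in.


P_in = 1000 * 9.81 * 183.0 * 272.0 / 1e6 = 488.3026 MW
eta = 444.4 / 488.3026 = 0.9101


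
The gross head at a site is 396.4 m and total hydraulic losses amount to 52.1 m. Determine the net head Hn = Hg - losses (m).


Hn = 396.4 - 52.1 = 344.3000 m


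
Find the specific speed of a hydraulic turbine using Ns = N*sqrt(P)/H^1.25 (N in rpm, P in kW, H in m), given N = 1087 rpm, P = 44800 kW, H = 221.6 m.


Ns = 1087 * 44800^0.5 / 221.6^1.25 = 269.0955


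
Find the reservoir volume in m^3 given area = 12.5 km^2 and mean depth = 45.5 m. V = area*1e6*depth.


V = 12.5 * 1e6 * 45.5 = 5.6875e+08 m^3


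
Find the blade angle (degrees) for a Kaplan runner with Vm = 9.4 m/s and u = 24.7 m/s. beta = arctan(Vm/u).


beta = arctan(9.4 / 24.7) = 20.8352 degrees


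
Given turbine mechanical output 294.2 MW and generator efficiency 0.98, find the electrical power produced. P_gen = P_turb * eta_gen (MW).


P_gen = 294.2 * 0.98 = 288.3160 MW


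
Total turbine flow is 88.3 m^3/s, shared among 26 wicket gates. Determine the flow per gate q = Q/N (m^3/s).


q = 88.3 / 26 = 3.3962 m^3/s


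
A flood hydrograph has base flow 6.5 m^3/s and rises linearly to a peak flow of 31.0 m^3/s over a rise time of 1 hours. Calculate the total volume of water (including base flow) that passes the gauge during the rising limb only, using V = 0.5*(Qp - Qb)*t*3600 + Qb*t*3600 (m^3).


V = 0.5*(31.0 - 6.5)*1*3600 + 6.5*1*3600 = 67500.0000 m^3


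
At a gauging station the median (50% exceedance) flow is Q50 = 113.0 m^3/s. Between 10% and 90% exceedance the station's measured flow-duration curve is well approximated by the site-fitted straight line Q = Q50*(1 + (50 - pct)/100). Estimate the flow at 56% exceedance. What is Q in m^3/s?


Q = 113.0 * (1 + (50 - 56)/100) = 106.2200 m^3/s


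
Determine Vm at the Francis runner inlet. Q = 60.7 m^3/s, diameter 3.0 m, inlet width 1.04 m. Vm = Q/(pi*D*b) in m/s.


Vm = 60.7 / (pi * 3.0 * 1.04) = 6.1928 m/s


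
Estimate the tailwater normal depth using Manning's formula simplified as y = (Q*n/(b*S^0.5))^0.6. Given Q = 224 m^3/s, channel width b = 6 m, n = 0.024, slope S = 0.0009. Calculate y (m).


y = (224 * 0.024 / (6 * 0.0009^0.5))^0.6 = 7.6756 m


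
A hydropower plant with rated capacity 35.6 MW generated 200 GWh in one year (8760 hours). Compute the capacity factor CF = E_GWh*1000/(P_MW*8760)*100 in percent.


CF = 200 * 1000 / (35.6 * 8760) * 100 = 64.1322 %


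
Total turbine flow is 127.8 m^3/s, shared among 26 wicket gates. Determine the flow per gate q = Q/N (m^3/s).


q = 127.8 / 26 = 4.9154 m^3/s


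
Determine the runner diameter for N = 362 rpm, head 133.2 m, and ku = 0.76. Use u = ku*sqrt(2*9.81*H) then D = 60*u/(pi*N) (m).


u = 0.76 * sqrt(2*9.81*133.2) = 38.8522 m/s
D = 60 * 38.8522 / (pi * 362) = 2.0498 m


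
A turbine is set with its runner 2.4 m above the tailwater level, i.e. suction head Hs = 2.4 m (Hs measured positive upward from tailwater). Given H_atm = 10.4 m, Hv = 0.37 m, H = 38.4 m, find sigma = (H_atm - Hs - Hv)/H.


sigma = (10.4 - 2.4 - 0.37) / 38.4 = 0.1987


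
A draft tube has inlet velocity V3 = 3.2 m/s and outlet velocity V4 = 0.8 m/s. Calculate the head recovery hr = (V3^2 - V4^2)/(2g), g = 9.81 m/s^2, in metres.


hr = (3.2^2 - 0.8^2) / (2*9.81) = 0.4893 m


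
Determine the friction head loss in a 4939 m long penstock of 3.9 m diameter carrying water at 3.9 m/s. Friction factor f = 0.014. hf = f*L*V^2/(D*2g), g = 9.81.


hf = 0.014 * 4939 * 3.9^2 / (3.9 * 2 * 9.81) = 13.7446 m


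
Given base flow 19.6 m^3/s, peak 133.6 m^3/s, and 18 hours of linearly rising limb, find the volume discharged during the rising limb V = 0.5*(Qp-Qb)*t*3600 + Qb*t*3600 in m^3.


V = 0.5*(133.6 - 19.6)*18*3600 + 19.6*18*3600 = 4.9637e+06 m^3


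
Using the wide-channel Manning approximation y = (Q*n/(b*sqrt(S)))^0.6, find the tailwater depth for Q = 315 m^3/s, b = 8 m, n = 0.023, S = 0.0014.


y = (315 * 0.023 / (8 * 0.0014^0.5))^0.6 = 6.7660 m


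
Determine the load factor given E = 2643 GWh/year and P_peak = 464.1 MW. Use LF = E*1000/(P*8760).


LF = 2643 * 1000 / (464.1 * 8760) = 0.6501


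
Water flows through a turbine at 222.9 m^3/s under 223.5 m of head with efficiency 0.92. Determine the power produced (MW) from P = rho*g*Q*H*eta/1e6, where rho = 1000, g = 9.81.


P = 1000 * 9.81 * 222.9 * 223.5 * 0.92 / 1e6 = 449.6188 MW


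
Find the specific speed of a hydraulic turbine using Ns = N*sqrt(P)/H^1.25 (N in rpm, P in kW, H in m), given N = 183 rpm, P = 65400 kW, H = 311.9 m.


Ns = 183 * 65400^0.5 / 311.9^1.25 = 35.7043


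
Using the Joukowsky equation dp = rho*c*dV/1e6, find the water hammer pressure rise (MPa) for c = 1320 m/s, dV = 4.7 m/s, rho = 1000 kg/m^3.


dp = 1000 * 1320 * 4.7 / 1e6 = 6.2040 MPa


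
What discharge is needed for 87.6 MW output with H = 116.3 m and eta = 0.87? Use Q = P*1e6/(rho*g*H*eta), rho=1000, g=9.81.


Q = 87.6 * 1e6 / (1000 * 9.81 * 116.3 * 0.87) = 88.2544 m^3/s


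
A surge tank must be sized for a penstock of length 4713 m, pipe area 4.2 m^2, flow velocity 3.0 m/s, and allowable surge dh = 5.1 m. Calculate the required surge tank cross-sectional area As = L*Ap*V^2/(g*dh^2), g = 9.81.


As = 4713 * 4.2 * 3.0^2 / (9.81 * 5.1^2) = 698.2001 m^2


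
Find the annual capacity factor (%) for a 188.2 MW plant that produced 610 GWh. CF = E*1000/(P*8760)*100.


CF = 610 * 1000 / (188.2 * 8760) * 100 = 37.0004 %


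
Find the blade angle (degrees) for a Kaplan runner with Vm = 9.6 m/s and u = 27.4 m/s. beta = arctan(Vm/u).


beta = arctan(9.6 / 27.4) = 19.3087 degrees


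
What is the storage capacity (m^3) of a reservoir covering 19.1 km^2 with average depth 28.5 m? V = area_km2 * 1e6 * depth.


V = 19.1 * 1e6 * 28.5 = 5.4435e+08 m^3


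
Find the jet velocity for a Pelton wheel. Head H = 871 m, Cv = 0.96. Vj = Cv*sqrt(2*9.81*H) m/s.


Vj = 0.96 * sqrt(2*9.81*871) = 125.4960 m/s


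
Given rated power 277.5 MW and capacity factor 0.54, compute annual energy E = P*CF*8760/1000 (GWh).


E = 277.5 * 0.54 * 8760 / 1000 = 1312.6860 GWh


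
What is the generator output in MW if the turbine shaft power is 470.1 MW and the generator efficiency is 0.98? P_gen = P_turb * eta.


P_gen = 470.1 * 0.98 = 460.6980 MW


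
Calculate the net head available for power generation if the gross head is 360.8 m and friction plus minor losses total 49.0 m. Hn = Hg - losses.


Hn = 360.8 - 49.0 = 311.8000 m


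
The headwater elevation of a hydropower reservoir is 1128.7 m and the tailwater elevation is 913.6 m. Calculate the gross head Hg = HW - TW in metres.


Hg = 1128.7 - 913.6 = 215.1000 m


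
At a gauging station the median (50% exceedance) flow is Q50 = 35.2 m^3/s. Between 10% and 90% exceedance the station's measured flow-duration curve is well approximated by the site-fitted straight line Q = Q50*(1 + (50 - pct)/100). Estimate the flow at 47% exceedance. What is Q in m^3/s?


Q = 35.2 * (1 + (50 - 47)/100) = 36.2560 m^3/s


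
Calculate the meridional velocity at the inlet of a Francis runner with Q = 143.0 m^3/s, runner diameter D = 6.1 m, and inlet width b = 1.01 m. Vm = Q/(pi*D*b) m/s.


Vm = 143.0 / (pi * 6.1 * 1.01) = 7.3881 m/s


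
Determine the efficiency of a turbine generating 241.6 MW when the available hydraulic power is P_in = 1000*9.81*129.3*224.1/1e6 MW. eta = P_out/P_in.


P_in = 1000 * 9.81 * 129.3 * 224.1 / 1e6 = 284.2558 MW
eta = 241.6 / 284.2558 = 0.8499


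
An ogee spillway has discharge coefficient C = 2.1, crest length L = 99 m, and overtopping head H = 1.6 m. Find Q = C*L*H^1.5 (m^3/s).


Q = 2.1 * 99 * 1.6^1.5 = 420.7600 m^3/s


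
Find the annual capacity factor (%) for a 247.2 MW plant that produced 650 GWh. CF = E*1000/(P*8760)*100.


CF = 650 * 1000 / (247.2 * 8760) * 100 = 30.0166 %


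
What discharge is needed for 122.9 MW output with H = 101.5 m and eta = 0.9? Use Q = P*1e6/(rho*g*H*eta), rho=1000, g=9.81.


Q = 122.9 * 1e6 / (1000 * 9.81 * 101.5 * 0.9) = 137.1432 m^3/s


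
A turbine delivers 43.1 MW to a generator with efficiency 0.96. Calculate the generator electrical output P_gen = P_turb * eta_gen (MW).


P_gen = 43.1 * 0.96 = 41.3760 MW


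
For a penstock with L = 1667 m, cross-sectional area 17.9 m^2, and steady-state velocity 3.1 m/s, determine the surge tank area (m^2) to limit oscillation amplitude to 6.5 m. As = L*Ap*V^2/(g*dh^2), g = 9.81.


As = 1667 * 17.9 * 3.1^2 / (9.81 * 6.5^2) = 691.8569 m^2


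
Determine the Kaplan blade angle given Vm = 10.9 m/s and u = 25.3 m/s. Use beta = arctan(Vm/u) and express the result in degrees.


beta = arctan(10.9 / 25.3) = 23.3078 degrees


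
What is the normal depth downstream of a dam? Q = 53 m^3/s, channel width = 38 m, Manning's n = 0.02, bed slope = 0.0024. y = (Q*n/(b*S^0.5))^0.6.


y = (53 * 0.02 / (38 * 0.0024^0.5))^0.6 = 0.7133 m


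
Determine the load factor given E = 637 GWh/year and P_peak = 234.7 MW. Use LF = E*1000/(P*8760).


LF = 637 * 1000 / (234.7 * 8760) = 0.3098


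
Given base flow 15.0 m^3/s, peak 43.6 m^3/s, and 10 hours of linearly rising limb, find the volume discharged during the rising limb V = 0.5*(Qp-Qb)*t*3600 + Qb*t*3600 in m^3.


V = 0.5*(43.6 - 15.0)*10*3600 + 15.0*10*3600 = 1.0548e+06 m^3


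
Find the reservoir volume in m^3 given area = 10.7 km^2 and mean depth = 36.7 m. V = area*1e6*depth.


V = 10.7 * 1e6 * 36.7 = 3.9269e+08 m^3


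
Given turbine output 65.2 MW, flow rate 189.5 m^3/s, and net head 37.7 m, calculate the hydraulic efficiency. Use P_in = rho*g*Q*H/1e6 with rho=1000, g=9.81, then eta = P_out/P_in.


P_in = 1000 * 9.81 * 189.5 * 37.7 / 1e6 = 70.0841 MW
eta = 65.2 / 70.0841 = 0.9303


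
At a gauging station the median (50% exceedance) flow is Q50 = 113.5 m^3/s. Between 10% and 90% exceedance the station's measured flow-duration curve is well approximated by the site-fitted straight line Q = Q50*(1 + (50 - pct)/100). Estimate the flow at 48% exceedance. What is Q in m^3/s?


Q = 113.5 * (1 + (50 - 48)/100) = 115.7700 m^3/s


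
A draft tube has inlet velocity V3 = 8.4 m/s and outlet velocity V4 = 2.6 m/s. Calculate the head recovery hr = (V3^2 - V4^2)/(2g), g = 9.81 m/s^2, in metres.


hr = (8.4^2 - 2.6^2) / (2*9.81) = 3.2518 m


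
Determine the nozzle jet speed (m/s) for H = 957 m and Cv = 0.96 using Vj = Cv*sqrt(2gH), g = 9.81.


Vj = 0.96 * sqrt(2*9.81*957) = 131.5457 m/s


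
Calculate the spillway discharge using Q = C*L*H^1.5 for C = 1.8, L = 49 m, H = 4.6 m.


Q = 1.8 * 49 * 4.6^1.5 = 870.1725 m^3/s


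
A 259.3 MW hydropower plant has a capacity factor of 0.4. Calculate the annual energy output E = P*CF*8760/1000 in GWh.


E = 259.3 * 0.4 * 8760 / 1000 = 908.5872 GWh


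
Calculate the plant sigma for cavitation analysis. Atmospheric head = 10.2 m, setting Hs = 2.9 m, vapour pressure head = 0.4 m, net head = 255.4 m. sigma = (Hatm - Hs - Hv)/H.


sigma = (10.2 - 2.9 - 0.4) / 255.4 = 0.0270


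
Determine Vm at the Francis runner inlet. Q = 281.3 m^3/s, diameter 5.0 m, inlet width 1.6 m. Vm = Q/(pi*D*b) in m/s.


Vm = 281.3 / (pi * 5.0 * 1.6) = 11.1926 m/s


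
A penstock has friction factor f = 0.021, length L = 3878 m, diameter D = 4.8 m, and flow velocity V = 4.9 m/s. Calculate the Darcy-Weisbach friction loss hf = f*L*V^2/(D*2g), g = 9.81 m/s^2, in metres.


hf = 0.021 * 3878 * 4.9^2 / (4.8 * 2 * 9.81) = 20.7625 m


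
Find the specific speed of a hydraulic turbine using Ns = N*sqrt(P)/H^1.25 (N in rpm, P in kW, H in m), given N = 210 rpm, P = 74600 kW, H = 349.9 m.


Ns = 210 * 74600^0.5 / 349.9^1.25 = 37.9017


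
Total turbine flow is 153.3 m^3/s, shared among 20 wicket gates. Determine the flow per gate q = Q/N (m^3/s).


q = 153.3 / 20 = 7.6650 m^3/s


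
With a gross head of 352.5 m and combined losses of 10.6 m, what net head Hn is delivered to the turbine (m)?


Hn = 352.5 - 10.6 = 341.9000 m


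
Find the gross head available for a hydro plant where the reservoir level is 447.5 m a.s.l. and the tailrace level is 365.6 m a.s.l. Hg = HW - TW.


Hg = 447.5 - 365.6 = 81.9000 m


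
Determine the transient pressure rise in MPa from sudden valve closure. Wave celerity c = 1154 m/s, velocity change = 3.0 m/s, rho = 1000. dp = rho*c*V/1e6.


dp = 1000 * 1154 * 3.0 / 1e6 = 3.4620 MPa


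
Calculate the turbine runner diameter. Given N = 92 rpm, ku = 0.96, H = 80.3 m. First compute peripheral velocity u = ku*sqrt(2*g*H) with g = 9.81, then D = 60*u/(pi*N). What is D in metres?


u = 0.96 * sqrt(2*9.81*80.3) = 38.1047 m/s
D = 60 * 38.1047 / (pi * 92) = 7.9103 m


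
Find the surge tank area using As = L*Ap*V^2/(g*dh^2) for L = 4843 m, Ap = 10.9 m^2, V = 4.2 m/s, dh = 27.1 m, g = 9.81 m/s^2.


As = 4843 * 10.9 * 4.2^2 / (9.81 * 27.1^2) = 129.2504 m^2


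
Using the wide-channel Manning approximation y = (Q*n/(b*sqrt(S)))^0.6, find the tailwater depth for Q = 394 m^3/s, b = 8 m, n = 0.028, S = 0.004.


y = (394 * 0.028 / (8 * 0.004^0.5))^0.6 = 6.3551 m


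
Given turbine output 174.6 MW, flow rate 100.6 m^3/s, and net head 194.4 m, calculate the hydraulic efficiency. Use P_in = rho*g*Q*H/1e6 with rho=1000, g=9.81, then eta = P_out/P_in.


P_in = 1000 * 9.81 * 100.6 * 194.4 / 1e6 = 191.8506 MW
eta = 174.6 / 191.8506 = 0.9101


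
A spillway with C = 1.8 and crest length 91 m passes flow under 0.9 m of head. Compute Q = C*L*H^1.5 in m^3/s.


Q = 1.8 * 91 * 0.9^1.5 = 139.8549 m^3/s


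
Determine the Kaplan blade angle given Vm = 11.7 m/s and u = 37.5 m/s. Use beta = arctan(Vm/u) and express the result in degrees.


beta = arctan(11.7 / 37.5) = 17.3279 degrees


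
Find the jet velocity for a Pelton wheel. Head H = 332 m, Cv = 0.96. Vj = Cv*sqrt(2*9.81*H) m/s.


Vj = 0.96 * sqrt(2*9.81*332) = 77.4800 m/s


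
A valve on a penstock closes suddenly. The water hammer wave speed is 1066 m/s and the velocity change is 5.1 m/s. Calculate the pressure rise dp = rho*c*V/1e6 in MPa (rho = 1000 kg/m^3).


dp = 1000 * 1066 * 5.1 / 1e6 = 5.4366 MPa


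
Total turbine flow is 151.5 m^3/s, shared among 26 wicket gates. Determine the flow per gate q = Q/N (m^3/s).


q = 151.5 / 26 = 5.8269 m^3/s


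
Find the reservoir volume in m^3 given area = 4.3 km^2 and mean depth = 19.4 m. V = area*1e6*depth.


V = 4.3 * 1e6 * 19.4 = 8.3420e+07 m^3


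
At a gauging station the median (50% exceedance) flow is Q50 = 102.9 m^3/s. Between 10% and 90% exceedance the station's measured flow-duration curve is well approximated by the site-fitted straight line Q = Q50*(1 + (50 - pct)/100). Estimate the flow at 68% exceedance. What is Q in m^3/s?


Q = 102.9 * (1 + (50 - 68)/100) = 84.3780 m^3/s


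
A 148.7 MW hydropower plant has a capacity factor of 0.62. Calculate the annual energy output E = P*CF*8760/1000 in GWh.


E = 148.7 * 0.62 * 8760 / 1000 = 807.6194 GWh


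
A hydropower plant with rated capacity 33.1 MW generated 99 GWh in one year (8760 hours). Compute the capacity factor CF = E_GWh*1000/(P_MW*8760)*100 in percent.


CF = 99 * 1000 / (33.1 * 8760) * 100 = 34.1431 %


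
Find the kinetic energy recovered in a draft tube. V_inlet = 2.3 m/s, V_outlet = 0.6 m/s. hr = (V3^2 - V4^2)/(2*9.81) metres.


hr = (2.3^2 - 0.6^2) / (2*9.81) = 0.2513 m


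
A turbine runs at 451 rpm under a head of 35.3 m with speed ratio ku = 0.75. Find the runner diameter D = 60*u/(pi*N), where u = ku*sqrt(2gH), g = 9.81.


u = 0.75 * sqrt(2*9.81*35.3) = 19.7378 m/s
D = 60 * 19.7378 / (pi * 451) = 0.8358 m


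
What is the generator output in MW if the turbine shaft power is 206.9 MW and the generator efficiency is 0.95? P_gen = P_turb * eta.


P_gen = 206.9 * 0.95 = 196.5550 MW


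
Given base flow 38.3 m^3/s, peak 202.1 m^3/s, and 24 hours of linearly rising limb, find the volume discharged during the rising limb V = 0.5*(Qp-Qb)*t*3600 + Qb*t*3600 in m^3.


V = 0.5*(202.1 - 38.3)*24*3600 + 38.3*24*3600 = 1.0385e+07 m^3


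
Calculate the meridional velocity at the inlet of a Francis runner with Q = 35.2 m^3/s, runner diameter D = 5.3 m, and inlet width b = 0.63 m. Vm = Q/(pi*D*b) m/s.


Vm = 35.2 / (pi * 5.3 * 0.63) = 3.3556 m/s


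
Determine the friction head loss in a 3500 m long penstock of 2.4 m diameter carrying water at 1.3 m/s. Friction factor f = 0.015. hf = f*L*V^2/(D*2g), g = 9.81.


hf = 0.015 * 3500 * 1.3^2 / (2.4 * 2 * 9.81) = 1.8842 m


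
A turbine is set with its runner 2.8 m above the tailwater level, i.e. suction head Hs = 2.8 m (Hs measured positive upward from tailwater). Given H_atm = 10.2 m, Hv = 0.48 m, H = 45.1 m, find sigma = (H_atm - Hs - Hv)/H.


sigma = (10.2 - 2.8 - 0.48) / 45.1 = 0.1534


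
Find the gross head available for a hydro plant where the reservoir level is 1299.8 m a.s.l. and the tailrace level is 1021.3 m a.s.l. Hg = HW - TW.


Hg = 1299.8 - 1021.3 = 278.5000 m


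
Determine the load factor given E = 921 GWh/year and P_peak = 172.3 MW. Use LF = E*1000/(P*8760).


LF = 921 * 1000 / (172.3 * 8760) = 0.6102


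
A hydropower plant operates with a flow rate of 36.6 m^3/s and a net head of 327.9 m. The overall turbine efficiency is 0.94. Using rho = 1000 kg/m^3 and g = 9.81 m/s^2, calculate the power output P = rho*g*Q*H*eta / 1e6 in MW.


P = 1000 * 9.81 * 36.6 * 327.9 * 0.94 / 1e6 = 110.6673 MW


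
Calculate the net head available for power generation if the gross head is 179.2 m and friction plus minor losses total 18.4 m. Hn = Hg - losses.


Hn = 179.2 - 18.4 = 160.8000 m


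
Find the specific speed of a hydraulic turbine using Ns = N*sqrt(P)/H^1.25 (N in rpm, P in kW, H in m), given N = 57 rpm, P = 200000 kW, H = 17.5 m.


Ns = 57 * 200000^0.5 / 17.5^1.25 = 712.1841


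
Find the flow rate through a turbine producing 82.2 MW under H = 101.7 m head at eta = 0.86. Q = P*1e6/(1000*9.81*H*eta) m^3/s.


Q = 82.2 * 1e6 / (1000 * 9.81 * 101.7 * 0.86) = 95.8039 m^3/s


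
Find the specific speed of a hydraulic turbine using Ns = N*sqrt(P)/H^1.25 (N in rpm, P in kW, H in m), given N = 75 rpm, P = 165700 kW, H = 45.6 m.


Ns = 75 * 165700^0.5 / 45.6^1.25 = 257.6419


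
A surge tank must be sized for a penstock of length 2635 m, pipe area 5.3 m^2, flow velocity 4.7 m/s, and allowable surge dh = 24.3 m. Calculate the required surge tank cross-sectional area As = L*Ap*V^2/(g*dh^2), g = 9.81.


As = 2635 * 5.3 * 4.7^2 / (9.81 * 24.3^2) = 53.2563 m^2


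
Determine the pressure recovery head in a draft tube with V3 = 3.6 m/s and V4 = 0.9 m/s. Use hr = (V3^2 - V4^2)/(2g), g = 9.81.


hr = (3.6^2 - 0.9^2) / (2*9.81) = 0.6193 m


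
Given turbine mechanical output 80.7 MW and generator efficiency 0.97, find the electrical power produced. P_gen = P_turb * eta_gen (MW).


P_gen = 80.7 * 0.97 = 78.2790 MW


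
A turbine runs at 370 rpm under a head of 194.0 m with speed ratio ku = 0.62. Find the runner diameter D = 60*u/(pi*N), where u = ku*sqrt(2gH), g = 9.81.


u = 0.62 * sqrt(2*9.81*194.0) = 38.2509 m/s
D = 60 * 38.2509 / (pi * 370) = 1.9744 m


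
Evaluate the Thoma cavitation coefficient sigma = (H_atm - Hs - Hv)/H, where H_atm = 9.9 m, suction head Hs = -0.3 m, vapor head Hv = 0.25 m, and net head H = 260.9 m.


sigma = (9.9 - (-0.3) - 0.25) / 260.9 = 0.0381


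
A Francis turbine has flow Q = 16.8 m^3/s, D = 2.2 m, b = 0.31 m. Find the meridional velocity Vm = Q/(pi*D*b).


Vm = 16.8 / (pi * 2.2 * 0.31) = 7.8411 m/s


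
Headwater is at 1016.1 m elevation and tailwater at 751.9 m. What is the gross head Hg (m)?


Hg = 1016.1 - 751.9 = 264.2000 m


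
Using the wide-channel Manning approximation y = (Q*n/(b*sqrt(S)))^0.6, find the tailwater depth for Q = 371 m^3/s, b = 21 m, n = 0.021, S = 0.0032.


y = (371 * 0.021 / (21 * 0.0032^0.5))^0.6 = 3.0909 m


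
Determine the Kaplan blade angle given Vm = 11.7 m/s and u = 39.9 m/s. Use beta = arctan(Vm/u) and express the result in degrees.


beta = arctan(11.7 / 39.9) = 16.3429 degrees


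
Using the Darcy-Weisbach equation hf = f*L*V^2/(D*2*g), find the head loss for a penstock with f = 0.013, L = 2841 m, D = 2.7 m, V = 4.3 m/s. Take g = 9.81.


hf = 0.013 * 2841 * 4.3^2 / (2.7 * 2 * 9.81) = 12.8911 m


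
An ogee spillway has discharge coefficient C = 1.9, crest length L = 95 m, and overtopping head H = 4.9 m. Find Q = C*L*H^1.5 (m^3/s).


Q = 1.9 * 95 * 4.9^1.5 = 1957.8135 m^3/s


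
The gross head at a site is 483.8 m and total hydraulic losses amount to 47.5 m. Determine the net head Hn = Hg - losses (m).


Hn = 483.8 - 47.5 = 436.3000 m


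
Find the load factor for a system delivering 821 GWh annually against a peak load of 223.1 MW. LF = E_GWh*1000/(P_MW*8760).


LF = 821 * 1000 / (223.1 * 8760) = 0.4201


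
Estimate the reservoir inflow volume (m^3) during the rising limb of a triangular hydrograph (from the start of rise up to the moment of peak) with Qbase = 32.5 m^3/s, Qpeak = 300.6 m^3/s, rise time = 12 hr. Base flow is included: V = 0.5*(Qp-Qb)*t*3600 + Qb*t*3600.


V = 0.5*(300.6 - 32.5)*12*3600 + 32.5*12*3600 = 7.1950e+06 m^3


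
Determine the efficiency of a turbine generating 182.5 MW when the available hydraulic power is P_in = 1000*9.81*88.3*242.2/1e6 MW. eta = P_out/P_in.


P_in = 1000 * 9.81 * 88.3 * 242.2 / 1e6 = 209.7992 MW
eta = 182.5 / 209.7992 = 0.8699


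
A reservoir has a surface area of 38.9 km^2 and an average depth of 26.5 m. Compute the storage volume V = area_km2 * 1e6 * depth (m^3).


V = 38.9 * 1e6 * 26.5 = 1.0308e+09 m^3


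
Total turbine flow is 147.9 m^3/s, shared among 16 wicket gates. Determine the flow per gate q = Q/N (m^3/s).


q = 147.9 / 16 = 9.2438 m^3/s


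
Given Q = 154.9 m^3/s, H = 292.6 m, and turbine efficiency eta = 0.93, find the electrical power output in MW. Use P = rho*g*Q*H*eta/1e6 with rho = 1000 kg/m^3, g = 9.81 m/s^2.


P = 1000 * 9.81 * 154.9 * 292.6 * 0.93 / 1e6 = 413.5021 MW


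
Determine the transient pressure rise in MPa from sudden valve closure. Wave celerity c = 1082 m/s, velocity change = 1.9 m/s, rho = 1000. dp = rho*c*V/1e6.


dp = 1000 * 1082 * 1.9 / 1e6 = 2.0558 MPa


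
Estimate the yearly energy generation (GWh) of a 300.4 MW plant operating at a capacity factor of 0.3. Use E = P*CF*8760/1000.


E = 300.4 * 0.3 * 8760 / 1000 = 789.4512 GWh


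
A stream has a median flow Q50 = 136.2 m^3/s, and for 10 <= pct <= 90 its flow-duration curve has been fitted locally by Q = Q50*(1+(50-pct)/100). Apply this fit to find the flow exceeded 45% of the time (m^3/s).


Q = 136.2 * (1 + (50 - 45)/100) = 143.0100 m^3/s


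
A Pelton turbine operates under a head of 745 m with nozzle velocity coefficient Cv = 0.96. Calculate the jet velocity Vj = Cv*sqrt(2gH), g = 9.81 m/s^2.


Vj = 0.96 * sqrt(2*9.81*745) = 116.0644 m/s


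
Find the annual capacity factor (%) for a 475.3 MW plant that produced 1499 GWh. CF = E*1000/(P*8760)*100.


CF = 1499 * 1000 / (475.3 * 8760) * 100 = 36.0023 %


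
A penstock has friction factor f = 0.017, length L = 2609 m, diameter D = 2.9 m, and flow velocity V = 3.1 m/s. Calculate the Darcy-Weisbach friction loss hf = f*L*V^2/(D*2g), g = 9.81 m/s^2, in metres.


hf = 0.017 * 2609 * 3.1^2 / (2.9 * 2 * 9.81) = 7.4912 m


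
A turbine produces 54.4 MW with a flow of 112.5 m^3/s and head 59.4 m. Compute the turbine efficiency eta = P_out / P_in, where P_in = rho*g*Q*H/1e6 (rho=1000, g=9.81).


P_in = 1000 * 9.81 * 112.5 * 59.4 / 1e6 = 65.5553 MW
eta = 54.4 / 65.5553 = 0.8298


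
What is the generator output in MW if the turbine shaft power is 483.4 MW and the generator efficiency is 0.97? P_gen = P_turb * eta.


P_gen = 483.4 * 0.97 = 468.8980 MW


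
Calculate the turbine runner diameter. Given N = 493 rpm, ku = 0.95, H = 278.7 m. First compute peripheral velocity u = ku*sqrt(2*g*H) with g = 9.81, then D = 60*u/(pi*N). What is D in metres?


u = 0.95 * sqrt(2*9.81*278.7) = 70.2492 m/s
D = 60 * 70.2492 / (pi * 493) = 2.7214 m


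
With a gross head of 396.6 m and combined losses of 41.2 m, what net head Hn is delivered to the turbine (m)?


Hn = 396.6 - 41.2 = 355.4000 m


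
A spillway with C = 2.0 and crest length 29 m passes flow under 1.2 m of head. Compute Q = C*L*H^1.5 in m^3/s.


Q = 2.0 * 29 * 1.2^1.5 = 76.2430 m^3/s


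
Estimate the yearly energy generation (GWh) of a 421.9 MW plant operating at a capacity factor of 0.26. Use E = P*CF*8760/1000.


E = 421.9 * 0.26 * 8760 / 1000 = 960.9194 GWh


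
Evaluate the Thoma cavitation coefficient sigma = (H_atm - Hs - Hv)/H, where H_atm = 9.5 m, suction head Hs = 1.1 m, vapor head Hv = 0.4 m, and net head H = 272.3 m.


sigma = (9.5 - 1.1 - 0.4) / 272.3 = 0.0294


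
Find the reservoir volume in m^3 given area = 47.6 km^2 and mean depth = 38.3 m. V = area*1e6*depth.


V = 47.6 * 1e6 * 38.3 = 1.8231e+09 m^3


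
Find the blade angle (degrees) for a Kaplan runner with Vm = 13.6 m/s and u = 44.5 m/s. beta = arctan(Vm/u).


beta = arctan(13.6 / 44.5) = 16.9941 degrees


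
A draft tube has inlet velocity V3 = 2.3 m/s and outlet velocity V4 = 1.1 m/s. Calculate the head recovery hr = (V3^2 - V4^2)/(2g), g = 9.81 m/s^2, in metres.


hr = (2.3^2 - 1.1^2) / (2*9.81) = 0.2080 m


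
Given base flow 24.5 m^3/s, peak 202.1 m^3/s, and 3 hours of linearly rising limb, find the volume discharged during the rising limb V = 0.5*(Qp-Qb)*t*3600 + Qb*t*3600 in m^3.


V = 0.5*(202.1 - 24.5)*3*3600 + 24.5*3*3600 = 1.2236e+06 m^3


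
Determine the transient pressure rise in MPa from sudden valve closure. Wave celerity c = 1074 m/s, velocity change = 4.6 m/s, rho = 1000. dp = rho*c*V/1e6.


dp = 1000 * 1074 * 4.6 / 1e6 = 4.9404 MPa


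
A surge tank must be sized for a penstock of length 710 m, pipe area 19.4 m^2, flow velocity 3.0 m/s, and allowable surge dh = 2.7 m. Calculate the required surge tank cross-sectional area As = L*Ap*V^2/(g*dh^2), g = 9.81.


As = 710 * 19.4 * 3.0^2 / (9.81 * 2.7^2) = 1733.4290 m^2


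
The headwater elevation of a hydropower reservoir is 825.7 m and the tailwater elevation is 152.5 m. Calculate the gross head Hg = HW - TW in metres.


Hg = 825.7 - 152.5 = 673.2000 m


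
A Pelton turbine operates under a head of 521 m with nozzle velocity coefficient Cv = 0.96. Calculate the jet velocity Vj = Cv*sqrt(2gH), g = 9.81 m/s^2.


Vj = 0.96 * sqrt(2*9.81*521) = 97.0598 m/s


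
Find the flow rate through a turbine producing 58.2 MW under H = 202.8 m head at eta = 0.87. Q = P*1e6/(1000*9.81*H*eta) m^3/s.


Q = 58.2 * 1e6 / (1000 * 9.81 * 202.8 * 0.87) = 33.6253 m^3/s


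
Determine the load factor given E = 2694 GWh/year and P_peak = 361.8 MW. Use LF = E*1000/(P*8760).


LF = 2694 * 1000 / (361.8 * 8760) = 0.8500


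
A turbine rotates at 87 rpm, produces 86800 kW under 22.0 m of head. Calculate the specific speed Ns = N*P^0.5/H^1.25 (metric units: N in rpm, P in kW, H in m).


Ns = 87 * 86800^0.5 / 22.0^1.25 = 537.9610


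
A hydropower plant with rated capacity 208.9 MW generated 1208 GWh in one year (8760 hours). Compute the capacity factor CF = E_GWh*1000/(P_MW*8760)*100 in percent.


CF = 1208 * 1000 / (208.9 * 8760) * 100 = 66.0122 %


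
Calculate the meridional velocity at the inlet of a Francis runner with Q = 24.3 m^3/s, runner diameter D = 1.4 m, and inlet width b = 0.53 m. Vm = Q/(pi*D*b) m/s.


Vm = 24.3 / (pi * 1.4 * 0.53) = 10.4244 m/s


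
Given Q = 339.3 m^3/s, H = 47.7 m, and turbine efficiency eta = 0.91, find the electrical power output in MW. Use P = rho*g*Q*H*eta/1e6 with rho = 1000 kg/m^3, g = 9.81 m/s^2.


P = 1000 * 9.81 * 339.3 * 47.7 * 0.91 / 1e6 = 144.4816 MW


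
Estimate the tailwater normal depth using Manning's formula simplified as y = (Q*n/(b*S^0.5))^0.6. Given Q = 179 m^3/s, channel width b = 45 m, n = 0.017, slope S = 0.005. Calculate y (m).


y = (179 * 0.017 / (45 * 0.005^0.5))^0.6 = 0.9736 m


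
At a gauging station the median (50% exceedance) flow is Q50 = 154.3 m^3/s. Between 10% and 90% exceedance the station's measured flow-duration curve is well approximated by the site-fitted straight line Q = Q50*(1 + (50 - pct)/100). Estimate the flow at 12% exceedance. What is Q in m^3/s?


Q = 154.3 * (1 + (50 - 12)/100) = 212.9340 m^3/s


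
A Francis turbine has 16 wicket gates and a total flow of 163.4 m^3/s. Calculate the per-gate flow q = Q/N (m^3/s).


q = 163.4 / 16 = 10.2125 m^3/s


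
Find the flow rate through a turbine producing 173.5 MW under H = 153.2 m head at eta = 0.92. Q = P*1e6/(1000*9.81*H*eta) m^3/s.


Q = 173.5 * 1e6 / (1000 * 9.81 * 153.2 * 0.92) = 125.4827 m^3/s


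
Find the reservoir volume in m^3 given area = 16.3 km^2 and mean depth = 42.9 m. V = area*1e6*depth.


V = 16.3 * 1e6 * 42.9 = 6.9927e+08 m^3


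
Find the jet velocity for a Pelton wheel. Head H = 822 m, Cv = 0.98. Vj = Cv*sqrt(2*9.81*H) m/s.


Vj = 0.98 * sqrt(2*9.81*822) = 124.4548 m/s


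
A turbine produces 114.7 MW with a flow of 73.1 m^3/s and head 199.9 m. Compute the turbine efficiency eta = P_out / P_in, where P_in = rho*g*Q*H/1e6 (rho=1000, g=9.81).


P_in = 1000 * 9.81 * 73.1 * 199.9 / 1e6 = 143.3505 MW
eta = 114.7 / 143.3505 = 0.8001


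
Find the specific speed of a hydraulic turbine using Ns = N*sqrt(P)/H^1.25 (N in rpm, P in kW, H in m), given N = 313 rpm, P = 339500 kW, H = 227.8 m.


Ns = 313 * 339500^0.5 / 227.8^1.25 = 206.0735


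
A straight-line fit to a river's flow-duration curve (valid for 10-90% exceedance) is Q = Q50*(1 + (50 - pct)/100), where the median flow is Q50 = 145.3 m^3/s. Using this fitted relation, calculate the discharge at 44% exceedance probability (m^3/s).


Q = 145.3 * (1 + (50 - 44)/100) = 154.0180 m^3/s


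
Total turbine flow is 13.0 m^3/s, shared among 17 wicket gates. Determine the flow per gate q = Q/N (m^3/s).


q = 13.0 / 17 = 0.7647 m^3/s


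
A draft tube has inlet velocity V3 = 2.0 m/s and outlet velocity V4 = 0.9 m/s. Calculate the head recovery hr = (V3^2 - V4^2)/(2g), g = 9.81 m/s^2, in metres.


hr = (2.0^2 - 0.9^2) / (2*9.81) = 0.1626 m


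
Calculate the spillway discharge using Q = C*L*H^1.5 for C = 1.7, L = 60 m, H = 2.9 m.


Q = 1.7 * 60 * 2.9^1.5 = 503.7292 m^3/s


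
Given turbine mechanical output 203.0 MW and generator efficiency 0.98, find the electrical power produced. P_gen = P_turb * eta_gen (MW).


P_gen = 203.0 * 0.98 = 198.9400 MW


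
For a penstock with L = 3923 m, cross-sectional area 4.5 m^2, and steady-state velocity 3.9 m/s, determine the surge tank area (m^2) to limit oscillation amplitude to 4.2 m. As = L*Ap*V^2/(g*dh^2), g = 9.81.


As = 3923 * 4.5 * 3.9^2 / (9.81 * 4.2^2) = 1551.6453 m^2


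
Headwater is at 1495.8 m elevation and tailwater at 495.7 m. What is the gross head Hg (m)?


Hg = 1495.8 - 495.7 = 1000.1000 m


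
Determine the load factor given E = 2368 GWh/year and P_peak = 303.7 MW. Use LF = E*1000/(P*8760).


LF = 2368 * 1000 / (303.7 * 8760) = 0.8901


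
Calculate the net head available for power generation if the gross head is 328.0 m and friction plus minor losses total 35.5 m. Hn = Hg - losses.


Hn = 328.0 - 35.5 = 292.5000 m


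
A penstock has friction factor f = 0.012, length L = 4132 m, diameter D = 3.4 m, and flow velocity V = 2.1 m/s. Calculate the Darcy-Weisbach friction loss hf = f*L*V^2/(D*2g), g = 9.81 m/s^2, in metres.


hf = 0.012 * 4132 * 2.1^2 / (3.4 * 2 * 9.81) = 3.2779 m


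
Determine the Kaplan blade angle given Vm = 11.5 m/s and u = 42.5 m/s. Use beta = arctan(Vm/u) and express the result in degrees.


beta = arctan(11.5 / 42.5) = 15.1410 degrees


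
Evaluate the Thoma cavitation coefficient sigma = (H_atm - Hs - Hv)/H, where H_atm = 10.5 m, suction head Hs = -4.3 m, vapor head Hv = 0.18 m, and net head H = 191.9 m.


sigma = (10.5 - (-4.3) - 0.18) / 191.9 = 0.0762


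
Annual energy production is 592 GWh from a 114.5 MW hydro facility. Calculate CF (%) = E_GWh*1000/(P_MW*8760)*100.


CF = 592 * 1000 / (114.5 * 8760) * 100 = 59.0218 %


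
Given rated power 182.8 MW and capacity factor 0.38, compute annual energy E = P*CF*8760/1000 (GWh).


E = 182.8 * 0.38 * 8760 / 1000 = 608.5046 GWh


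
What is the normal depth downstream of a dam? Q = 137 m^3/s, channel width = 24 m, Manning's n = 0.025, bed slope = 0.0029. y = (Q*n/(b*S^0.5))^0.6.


y = (137 * 0.025 / (24 * 0.0029^0.5))^0.6 = 1.7945 m


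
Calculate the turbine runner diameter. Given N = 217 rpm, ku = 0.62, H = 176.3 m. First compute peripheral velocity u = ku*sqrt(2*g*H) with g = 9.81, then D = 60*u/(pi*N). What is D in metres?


u = 0.62 * sqrt(2*9.81*176.3) = 36.4643 m/s
D = 60 * 36.4643 / (pi * 217) = 3.2093 m


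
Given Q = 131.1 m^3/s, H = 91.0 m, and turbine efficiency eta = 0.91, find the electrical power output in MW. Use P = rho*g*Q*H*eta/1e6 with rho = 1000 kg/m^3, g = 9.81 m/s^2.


P = 1000 * 9.81 * 131.1 * 91.0 * 0.91 / 1e6 = 106.5012 MW


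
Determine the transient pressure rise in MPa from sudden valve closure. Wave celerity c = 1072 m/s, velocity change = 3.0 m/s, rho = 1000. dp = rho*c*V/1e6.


dp = 1000 * 1072 * 3.0 / 1e6 = 3.2160 MPa


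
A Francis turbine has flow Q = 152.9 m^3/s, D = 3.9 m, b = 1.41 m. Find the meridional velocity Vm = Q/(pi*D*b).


Vm = 152.9 / (pi * 3.9 * 1.41) = 8.8506 m/s


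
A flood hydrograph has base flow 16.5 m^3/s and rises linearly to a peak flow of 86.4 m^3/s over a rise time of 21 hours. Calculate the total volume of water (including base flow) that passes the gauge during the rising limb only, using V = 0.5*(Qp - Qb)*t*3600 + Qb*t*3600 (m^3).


V = 0.5*(86.4 - 16.5)*21*3600 + 16.5*21*3600 = 3.8896e+06 m^3


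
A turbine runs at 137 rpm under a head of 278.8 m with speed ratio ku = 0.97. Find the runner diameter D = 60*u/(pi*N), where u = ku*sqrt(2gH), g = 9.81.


u = 0.97 * sqrt(2*9.81*278.8) = 71.7410 m/s
D = 60 * 71.7410 / (pi * 137) = 10.0011 m


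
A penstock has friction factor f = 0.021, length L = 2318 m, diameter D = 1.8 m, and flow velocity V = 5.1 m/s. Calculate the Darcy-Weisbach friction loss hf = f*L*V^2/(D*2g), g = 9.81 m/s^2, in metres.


hf = 0.021 * 2318 * 5.1^2 / (1.8 * 2 * 9.81) = 35.8510 m


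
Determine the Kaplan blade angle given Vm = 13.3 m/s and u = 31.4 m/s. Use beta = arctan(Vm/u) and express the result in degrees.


beta = arctan(13.3 / 31.4) = 22.9559 degrees


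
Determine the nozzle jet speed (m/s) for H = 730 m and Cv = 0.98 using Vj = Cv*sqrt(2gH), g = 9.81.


Vj = 0.98 * sqrt(2*9.81*730) = 117.2835 m/s


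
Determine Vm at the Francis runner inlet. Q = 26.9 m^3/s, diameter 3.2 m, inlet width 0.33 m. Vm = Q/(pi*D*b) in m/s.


Vm = 26.9 / (pi * 3.2 * 0.33) = 8.1085 m/s


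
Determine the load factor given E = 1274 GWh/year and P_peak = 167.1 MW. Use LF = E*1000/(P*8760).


LF = 1274 * 1000 / (167.1 * 8760) = 0.8703


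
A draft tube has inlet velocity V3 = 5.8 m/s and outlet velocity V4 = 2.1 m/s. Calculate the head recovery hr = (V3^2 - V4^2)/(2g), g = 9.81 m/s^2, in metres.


hr = (5.8^2 - 2.1^2) / (2*9.81) = 1.4898 m


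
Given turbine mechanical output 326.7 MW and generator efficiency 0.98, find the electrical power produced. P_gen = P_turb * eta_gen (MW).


P_gen = 326.7 * 0.98 = 320.1660 MW


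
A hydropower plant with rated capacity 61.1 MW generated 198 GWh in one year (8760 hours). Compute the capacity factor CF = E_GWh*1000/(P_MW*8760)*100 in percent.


CF = 198 * 1000 / (61.1 * 8760) * 100 = 36.9930 %
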